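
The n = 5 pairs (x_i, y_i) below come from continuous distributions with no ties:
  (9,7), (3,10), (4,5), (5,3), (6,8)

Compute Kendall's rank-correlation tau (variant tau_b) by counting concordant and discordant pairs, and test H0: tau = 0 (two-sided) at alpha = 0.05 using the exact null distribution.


Step 1: Enumerate the 10 unordered pairs (i,j) with i<j and classify each by sign(x_j-x_i) * sign(y_j-y_i).
  (1,2):dx=-6,dy=+3->D; (1,3):dx=-5,dy=-2->C; (1,4):dx=-4,dy=-4->C; (1,5):dx=-3,dy=+1->D
  (2,3):dx=+1,dy=-5->D; (2,4):dx=+2,dy=-7->D; (2,5):dx=+3,dy=-2->D; (3,4):dx=+1,dy=-2->D
  (3,5):dx=+2,dy=+3->C; (4,5):dx=+1,dy=+5->C
Step 2: C = 4, D = 6, total pairs = 10.
Step 3: tau = (C - D)/(n(n-1)/2) = (4 - 6)/10 = -0.200000.
Step 4: Exact two-sided p-value (enumerate n! = 120 permutations of y under H0): p = 0.816667.
Step 5: alpha = 0.05. fail to reject H0.

tau_b = -0.2000 (C=4, D=6), p = 0.816667, fail to reject H0.


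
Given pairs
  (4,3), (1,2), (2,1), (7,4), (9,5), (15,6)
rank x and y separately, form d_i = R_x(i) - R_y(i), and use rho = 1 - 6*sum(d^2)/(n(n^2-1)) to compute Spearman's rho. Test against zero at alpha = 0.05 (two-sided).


Step 1: Rank x and y separately (midranks; no ties here).
rank(x): 4->3, 1->1, 2->2, 7->4, 9->5, 15->6
rank(y): 3->3, 2->2, 1->1, 4->4, 5->5, 6->6
Step 2: d_i = R_x(i) - R_y(i); compute d_i^2.
  (3-3)^2=0, (1-2)^2=1, (2-1)^2=1, (4-4)^2=0, (5-5)^2=0, (6-6)^2=0
sum(d^2) = 2.
Step 3: rho = 1 - 6*2 / (6*(6^2 - 1)) = 1 - 12/210 = 0.942857.
Step 4: Under H0, t = rho * sqrt((n-2)/(1-rho^2)) = 5.6595 ~ t(4).
Step 5: Two-sided p-value from the t-distribution with 4 df = 0.004805.
Step 6: alpha = 0.05. reject H0.

rho = 0.9429, p = 0.004805, reject H0 at alpha = 0.05.


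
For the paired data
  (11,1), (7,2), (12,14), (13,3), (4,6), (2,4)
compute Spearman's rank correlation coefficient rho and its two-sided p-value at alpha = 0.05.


Step 1: Rank x and y separately (midranks; no ties here).
rank(x): 11->4, 7->3, 12->5, 13->6, 4->2, 2->1
rank(y): 1->1, 2->2, 14->6, 3->3, 6->5, 4->4
Step 2: d_i = R_x(i) - R_y(i); compute d_i^2.
  (4-1)^2=9, (3-2)^2=1, (5-6)^2=1, (6-3)^2=9, (2-5)^2=9, (1-4)^2=9
sum(d^2) = 38.
Step 3: rho = 1 - 6*38 / (6*(6^2 - 1)) = 1 - 228/210 = -0.085714.
Step 4: Under H0, t = rho * sqrt((n-2)/(1-rho^2)) = -0.1721 ~ t(4).
Step 5: Two-sided p-value from the t-distribution with 4 df = 0.871743.
Step 6: alpha = 0.05. fail to reject H0.

rho = -0.0857, p = 0.871743, fail to reject H0 at alpha = 0.05.


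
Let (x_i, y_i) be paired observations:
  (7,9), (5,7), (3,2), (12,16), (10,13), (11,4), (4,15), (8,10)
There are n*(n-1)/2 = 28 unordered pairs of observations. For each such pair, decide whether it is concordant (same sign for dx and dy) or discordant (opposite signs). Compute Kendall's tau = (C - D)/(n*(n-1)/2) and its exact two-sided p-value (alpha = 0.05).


Step 1: Enumerate the 28 unordered pairs (i,j) with i<j and classify each by sign(x_j-x_i) * sign(y_j-y_i).
  (1,2):dx=-2,dy=-2->C; (1,3):dx=-4,dy=-7->C; (1,4):dx=+5,dy=+7->C; (1,5):dx=+3,dy=+4->C
  (1,6):dx=+4,dy=-5->D; (1,7):dx=-3,dy=+6->D; (1,8):dx=+1,dy=+1->C; (2,3):dx=-2,dy=-5->C
  (2,4):dx=+7,dy=+9->C; (2,5):dx=+5,dy=+6->C; (2,6):dx=+6,dy=-3->D; (2,7):dx=-1,dy=+8->D
  (2,8):dx=+3,dy=+3->C; (3,4):dx=+9,dy=+14->C; (3,5):dx=+7,dy=+11->C; (3,6):dx=+8,dy=+2->C
  (3,7):dx=+1,dy=+13->C; (3,8):dx=+5,dy=+8->C; (4,5):dx=-2,dy=-3->C; (4,6):dx=-1,dy=-12->C
  (4,7):dx=-8,dy=-1->C; (4,8):dx=-4,dy=-6->C; (5,6):dx=+1,dy=-9->D; (5,7):dx=-6,dy=+2->D
  (5,8):dx=-2,dy=-3->C; (6,7):dx=-7,dy=+11->D; (6,8):dx=-3,dy=+6->D; (7,8):dx=+4,dy=-5->D
Step 2: C = 19, D = 9, total pairs = 28.
Step 3: tau = (C - D)/(n(n-1)/2) = (19 - 9)/28 = 0.357143.
Step 4: Exact two-sided p-value (enumerate n! = 40320 permutations of y under H0): p = 0.275099.
Step 5: alpha = 0.05. fail to reject H0.

tau_b = 0.3571 (C=19, D=9), p = 0.275099, fail to reject H0.


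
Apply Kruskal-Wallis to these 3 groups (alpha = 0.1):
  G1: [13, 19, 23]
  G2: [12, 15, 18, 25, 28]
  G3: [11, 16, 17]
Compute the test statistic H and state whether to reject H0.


Step 1: Combine all N = 11 observations and assign midranks.
sorted (value, group, rank): (11,G3,1), (12,G2,2), (13,G1,3), (15,G2,4), (16,G3,5), (17,G3,6), (18,G2,7), (19,G1,8), (23,G1,9), (25,G2,10), (28,G2,11)
Step 2: Sum ranks within each group.
R_1 = 20 (n_1 = 3)
R_2 = 34 (n_2 = 5)
R_3 = 12 (n_3 = 3)
Step 3: H = 12/(N(N+1)) * sum(R_i^2/n_i) - 3(N+1)
     = 12/(11*12) * (20^2/3 + 34^2/5 + 12^2/3) - 3*12
     = 0.090909 * 412.533 - 36
     = 1.503030.
Step 4: No ties, so H is used without correction.
Step 5: Under H0, H ~ chi^2(2); p-value = 0.471651.
Step 6: alpha = 0.1. fail to reject H0.

H = 1.5030, df = 2, p = 0.471651, fail to reject H0.


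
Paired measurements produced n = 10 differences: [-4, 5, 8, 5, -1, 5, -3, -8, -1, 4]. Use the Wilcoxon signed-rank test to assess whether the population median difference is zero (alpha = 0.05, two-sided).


Step 1: Drop any zero differences (none here) and take |d_i|.
|d| = [4, 5, 8, 5, 1, 5, 3, 8, 1, 4]
Step 2: Midrank |d_i| (ties get averaged ranks).
ranks: |4|->4.5, |5|->7, |8|->9.5, |5|->7, |1|->1.5, |5|->7, |3|->3, |8|->9.5, |1|->1.5, |4|->4.5
Step 3: Attach original signs; sum ranks with positive sign and with negative sign.
W+ = 7 + 9.5 + 7 + 7 + 4.5 = 35
W- = 4.5 + 1.5 + 3 + 9.5 + 1.5 = 20
(Check: W+ + W- = 55 should equal n(n+1)/2 = 55.)
Step 4: Test statistic W = min(W+, W-) = 20.
Step 5: Ties in |d|, so use the tie-corrected normal approximation.
        E[W] = n(n+1)/4 = 10*11/4 = 27.5.
        Tie groups: |d|=1 (t=2), |d|=4 (t=2), |d|=5 (t=3), |d|=8 (t=2); sum(t^3 - t) = 42.
        Var[W] = n(n+1)(2n+1)/24 - sum(t^3-t)/48 = 2310/24 - 42/48 = 95.375.
        z = (W - E[W]) / sqrt(Var[W]) = (20 - 27.5) / 9.7660 = -0.7680.
        Two-sided p = 2*Phi(z) = 0.442505.
Step 6: alpha = 0.05. fail to reject H0.

W+ = 35, W- = 20, W = min = 20, p = 0.442505, fail to reject H0.


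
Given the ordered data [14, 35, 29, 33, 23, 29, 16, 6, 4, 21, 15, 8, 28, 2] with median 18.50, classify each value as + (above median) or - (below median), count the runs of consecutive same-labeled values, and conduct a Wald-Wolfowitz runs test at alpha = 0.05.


Step 1: Compute median = 18.50; label A = above, B = below.
Labels in order: BAAAAABBBABBAB  (n_A = 7, n_B = 7)
Step 2: Count runs R = 7.
Step 3: Under H0 (random ordering), E[R] = 2*n_A*n_B/(n_A+n_B) + 1 = 2*7*7/14 + 1 = 8.0000.
        Var[R] = 2*n_A*n_B*(2*n_A*n_B - n_A - n_B) / ((n_A+n_B)^2 * (n_A+n_B-1)) = 8232/2548 = 3.2308.
        SD[R] = 1.7974.
Step 4: Continuity-corrected z = (R + 0.5 - E[R]) / SD[R] = (7 + 0.5 - 8.0000) / 1.7974 = -0.2782.
Step 5: Two-sided p-value via normal approximation = 2*(1 - Phi(|z|)) = 0.780879.
Step 6: alpha = 0.05. fail to reject H0.

R = 7, z = -0.2782, p = 0.780879, fail to reject H0.


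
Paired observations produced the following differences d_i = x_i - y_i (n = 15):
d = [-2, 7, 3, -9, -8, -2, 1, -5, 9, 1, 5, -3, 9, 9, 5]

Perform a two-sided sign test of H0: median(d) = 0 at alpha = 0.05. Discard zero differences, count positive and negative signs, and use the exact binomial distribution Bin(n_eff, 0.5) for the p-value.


Step 1: Discard zero differences. Original n = 15; n_eff = number of nonzero differences = 15.
Nonzero differences (with sign): -2, +7, +3, -9, -8, -2, +1, -5, +9, +1, +5, -3, +9, +9, +5
Step 2: Count signs: positive = 9, negative = 6.
Step 3: Under H0: P(positive) = 0.5, so the number of positives S ~ Bin(15, 0.5).
Step 4: Two-sided exact p-value = sum of Bin(15,0.5) probabilities at or below the observed probability = 0.607239.
Step 5: alpha = 0.05. fail to reject H0.

n_eff = 15, pos = 9, neg = 6, p = 0.607239, fail to reject H0.


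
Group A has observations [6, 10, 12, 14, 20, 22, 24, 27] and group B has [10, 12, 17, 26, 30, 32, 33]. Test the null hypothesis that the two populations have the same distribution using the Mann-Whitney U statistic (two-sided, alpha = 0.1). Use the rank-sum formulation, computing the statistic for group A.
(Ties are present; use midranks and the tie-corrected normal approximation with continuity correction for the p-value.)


Step 1: Combine and sort all 15 observations; assign midranks.
sorted (value, group): (6,X), (10,X), (10,Y), (12,X), (12,Y), (14,X), (17,Y), (20,X), (22,X), (24,X), (26,Y), (27,X), (30,Y), (32,Y), (33,Y)
ranks: 6->1, 10->2.5, 10->2.5, 12->4.5, 12->4.5, 14->6, 17->7, 20->8, 22->9, 24->10, 26->11, 27->12, 30->13, 32->14, 33->15
Step 2: Rank sum for X: R1 = 1 + 2.5 + 4.5 + 6 + 8 + 9 + 10 + 12 = 53.
Step 3: U_X = R1 - n1(n1+1)/2 = 53 - 8*9/2 = 53 - 36 = 17.
       U_Y = n1*n2 - U_X = 56 - 17 = 39.
Step 4: Ties are present, so use the tie-corrected normal approximation (with continuity correction) for the p-value.
Step 5: p-value = 0.223485; compare to alpha = 0.1. fail to reject H0.

U_X = 17, p = 0.223485, fail to reject H0 at alpha = 0.1.


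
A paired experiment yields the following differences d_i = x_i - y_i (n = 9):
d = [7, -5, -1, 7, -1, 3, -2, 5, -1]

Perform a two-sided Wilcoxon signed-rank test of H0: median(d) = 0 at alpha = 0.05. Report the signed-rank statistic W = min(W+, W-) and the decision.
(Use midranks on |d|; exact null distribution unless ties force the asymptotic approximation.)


Step 1: Drop any zero differences (none here) and take |d_i|.
|d| = [7, 5, 1, 7, 1, 3, 2, 5, 1]
Step 2: Midrank |d_i| (ties get averaged ranks).
ranks: |7|->8.5, |5|->6.5, |1|->2, |7|->8.5, |1|->2, |3|->5, |2|->4, |5|->6.5, |1|->2
Step 3: Attach original signs; sum ranks with positive sign and with negative sign.
W+ = 8.5 + 8.5 + 5 + 6.5 = 28.5
W- = 6.5 + 2 + 2 + 4 + 2 = 16.5
(Check: W+ + W- = 45 should equal n(n+1)/2 = 45.)
Step 4: Test statistic W = min(W+, W-) = 16.5.
Step 5: Ties in |d|, so use the tie-corrected normal approximation.
        E[W] = n(n+1)/4 = 9*10/4 = 22.5.
        Tie groups: |d|=1 (t=3), |d|=5 (t=2), |d|=7 (t=2); sum(t^3 - t) = 36.
        Var[W] = n(n+1)(2n+1)/24 - sum(t^3-t)/48 = 1710/24 - 36/48 = 70.5.
        z = (W - E[W]) / sqrt(Var[W]) = (16.5 - 22.5) / 8.3964 = -0.7146.
        Two-sided p = 2*Phi(z) = 0.474863.
Step 6: alpha = 0.05. fail to reject H0.

W+ = 28.5, W- = 16.5, W = min = 16.5, p = 0.474863, fail to reject H0.


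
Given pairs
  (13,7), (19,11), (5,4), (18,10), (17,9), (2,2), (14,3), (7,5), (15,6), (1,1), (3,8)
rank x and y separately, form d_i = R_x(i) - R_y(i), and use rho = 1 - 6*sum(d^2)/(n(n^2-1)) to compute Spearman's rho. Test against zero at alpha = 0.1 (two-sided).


Step 1: Rank x and y separately (midranks; no ties here).
rank(x): 13->6, 19->11, 5->4, 18->10, 17->9, 2->2, 14->7, 7->5, 15->8, 1->1, 3->3
rank(y): 7->7, 11->11, 4->4, 10->10, 9->9, 2->2, 3->3, 5->5, 6->6, 1->1, 8->8
Step 2: d_i = R_x(i) - R_y(i); compute d_i^2.
  (6-7)^2=1, (11-11)^2=0, (4-4)^2=0, (10-10)^2=0, (9-9)^2=0, (2-2)^2=0, (7-3)^2=16, (5-5)^2=0, (8-6)^2=4, (1-1)^2=0, (3-8)^2=25
sum(d^2) = 46.
Step 3: rho = 1 - 6*46 / (11*(11^2 - 1)) = 1 - 276/1320 = 0.790909.
Step 4: Under H0, t = rho * sqrt((n-2)/(1-rho^2)) = 3.8774 ~ t(9).
Step 5: Two-sided p-value from the t-distribution with 9 df = 0.003746.
Step 6: alpha = 0.1. reject H0.

rho = 0.7909, p = 0.003746, reject H0 at alpha = 0.1.


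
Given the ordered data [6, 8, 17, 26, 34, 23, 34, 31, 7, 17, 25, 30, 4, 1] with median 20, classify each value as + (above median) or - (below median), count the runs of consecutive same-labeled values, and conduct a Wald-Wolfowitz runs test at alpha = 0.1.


Step 1: Compute median = 20; label A = above, B = below.
Labels in order: BBBAAAAABBAABB  (n_A = 7, n_B = 7)
Step 2: Count runs R = 5.
Step 3: Under H0 (random ordering), E[R] = 2*n_A*n_B/(n_A+n_B) + 1 = 2*7*7/14 + 1 = 8.0000.
        Var[R] = 2*n_A*n_B*(2*n_A*n_B - n_A - n_B) / ((n_A+n_B)^2 * (n_A+n_B-1)) = 8232/2548 = 3.2308.
        SD[R] = 1.7974.
Step 4: Continuity-corrected z = (R + 0.5 - E[R]) / SD[R] = (5 + 0.5 - 8.0000) / 1.7974 = -1.3909.
Step 5: Two-sided p-value via normal approximation = 2*(1 - Phi(|z|)) = 0.164264.
Step 6: alpha = 0.1. fail to reject H0.

R = 5, z = -1.3909, p = 0.164264, fail to reject H0.


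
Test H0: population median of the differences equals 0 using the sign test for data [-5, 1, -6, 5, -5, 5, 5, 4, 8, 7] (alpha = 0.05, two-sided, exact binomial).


Step 1: Discard zero differences. Original n = 10; n_eff = number of nonzero differences = 10.
Nonzero differences (with sign): -5, +1, -6, +5, -5, +5, +5, +4, +8, +7
Step 2: Count signs: positive = 7, negative = 3.
Step 3: Under H0: P(positive) = 0.5, so the number of positives S ~ Bin(10, 0.5).
Step 4: Two-sided exact p-value = sum of Bin(10,0.5) probabilities at or below the observed probability = 0.343750.
Step 5: alpha = 0.05. fail to reject H0.

n_eff = 10, pos = 7, neg = 3, p = 0.343750, fail to reject H0.


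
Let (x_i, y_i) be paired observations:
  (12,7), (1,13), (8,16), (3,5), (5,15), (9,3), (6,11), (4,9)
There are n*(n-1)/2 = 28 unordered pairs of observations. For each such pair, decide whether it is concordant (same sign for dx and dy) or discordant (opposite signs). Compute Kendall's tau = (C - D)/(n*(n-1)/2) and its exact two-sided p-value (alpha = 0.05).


Step 1: Enumerate the 28 unordered pairs (i,j) with i<j and classify each by sign(x_j-x_i) * sign(y_j-y_i).
  (1,2):dx=-11,dy=+6->D; (1,3):dx=-4,dy=+9->D; (1,4):dx=-9,dy=-2->C; (1,5):dx=-7,dy=+8->D
  (1,6):dx=-3,dy=-4->C; (1,7):dx=-6,dy=+4->D; (1,8):dx=-8,dy=+2->D; (2,3):dx=+7,dy=+3->C
  (2,4):dx=+2,dy=-8->D; (2,5):dx=+4,dy=+2->C; (2,6):dx=+8,dy=-10->D; (2,7):dx=+5,dy=-2->D
  (2,8):dx=+3,dy=-4->D; (3,4):dx=-5,dy=-11->C; (3,5):dx=-3,dy=-1->C; (3,6):dx=+1,dy=-13->D
  (3,7):dx=-2,dy=-5->C; (3,8):dx=-4,dy=-7->C; (4,5):dx=+2,dy=+10->C; (4,6):dx=+6,dy=-2->D
  (4,7):dx=+3,dy=+6->C; (4,8):dx=+1,dy=+4->C; (5,6):dx=+4,dy=-12->D; (5,7):dx=+1,dy=-4->D
  (5,8):dx=-1,dy=-6->C; (6,7):dx=-3,dy=+8->D; (6,8):dx=-5,dy=+6->D; (7,8):dx=-2,dy=-2->C
Step 2: C = 13, D = 15, total pairs = 28.
Step 3: tau = (C - D)/(n(n-1)/2) = (13 - 15)/28 = -0.071429.
Step 4: Exact two-sided p-value (enumerate n! = 40320 permutations of y under H0): p = 0.904861.
Step 5: alpha = 0.05. fail to reject H0.

tau_b = -0.0714 (C=13, D=15), p = 0.904861, fail to reject H0.


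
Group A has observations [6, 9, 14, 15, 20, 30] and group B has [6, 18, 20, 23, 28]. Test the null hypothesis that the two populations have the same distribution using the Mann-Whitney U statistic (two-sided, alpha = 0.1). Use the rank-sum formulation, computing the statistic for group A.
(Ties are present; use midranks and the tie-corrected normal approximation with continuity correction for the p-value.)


Step 1: Combine and sort all 11 observations; assign midranks.
sorted (value, group): (6,X), (6,Y), (9,X), (14,X), (15,X), (18,Y), (20,X), (20,Y), (23,Y), (28,Y), (30,X)
ranks: 6->1.5, 6->1.5, 9->3, 14->4, 15->5, 18->6, 20->7.5, 20->7.5, 23->9, 28->10, 30->11
Step 2: Rank sum for X: R1 = 1.5 + 3 + 4 + 5 + 7.5 + 11 = 32.
Step 3: U_X = R1 - n1(n1+1)/2 = 32 - 6*7/2 = 32 - 21 = 11.
       U_Y = n1*n2 - U_X = 30 - 11 = 19.
Step 4: Ties are present, so use the tie-corrected normal approximation (with continuity correction) for the p-value.
Step 5: p-value = 0.520916; compare to alpha = 0.1. fail to reject H0.

U_X = 11, p = 0.520916, fail to reject H0 at alpha = 0.1.


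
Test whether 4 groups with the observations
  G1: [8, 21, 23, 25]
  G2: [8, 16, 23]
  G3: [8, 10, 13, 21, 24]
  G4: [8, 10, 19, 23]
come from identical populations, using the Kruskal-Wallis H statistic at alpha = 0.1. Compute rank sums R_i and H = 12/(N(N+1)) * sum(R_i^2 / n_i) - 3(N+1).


Step 1: Combine all N = 16 observations and assign midranks.
sorted (value, group, rank): (8,G1,2.5), (8,G2,2.5), (8,G3,2.5), (8,G4,2.5), (10,G3,5.5), (10,G4,5.5), (13,G3,7), (16,G2,8), (19,G4,9), (21,G1,10.5), (21,G3,10.5), (23,G1,13), (23,G2,13), (23,G4,13), (24,G3,15), (25,G1,16)
Step 2: Sum ranks within each group.
R_1 = 42 (n_1 = 4)
R_2 = 23.5 (n_2 = 3)
R_3 = 40.5 (n_3 = 5)
R_4 = 30 (n_4 = 4)
Step 3: H = 12/(N(N+1)) * sum(R_i^2/n_i) - 3(N+1)
     = 12/(16*17) * (42^2/4 + 23.5^2/3 + 40.5^2/5 + 30^2/4) - 3*17
     = 0.044118 * 1178.13 - 51
     = 0.976471.
Step 4: Ties present; correction factor C = 1 - 96/(16^3 - 16) = 0.976471. Corrected H = 0.976471 / 0.976471 = 1.000000.
Step 5: Under H0, H ~ chi^2(3); p-value = 0.801252.
Step 6: alpha = 0.1. fail to reject H0.

H = 1.0000, df = 3, p = 0.801252, fail to reject H0.


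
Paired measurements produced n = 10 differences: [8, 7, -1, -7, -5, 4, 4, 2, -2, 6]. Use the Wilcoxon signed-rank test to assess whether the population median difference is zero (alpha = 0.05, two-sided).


Step 1: Drop any zero differences (none here) and take |d_i|.
|d| = [8, 7, 1, 7, 5, 4, 4, 2, 2, 6]
Step 2: Midrank |d_i| (ties get averaged ranks).
ranks: |8|->10, |7|->8.5, |1|->1, |7|->8.5, |5|->6, |4|->4.5, |4|->4.5, |2|->2.5, |2|->2.5, |6|->7
Step 3: Attach original signs; sum ranks with positive sign and with negative sign.
W+ = 10 + 8.5 + 4.5 + 4.5 + 2.5 + 7 = 37
W- = 1 + 8.5 + 6 + 2.5 = 18
(Check: W+ + W- = 55 should equal n(n+1)/2 = 55.)
Step 4: Test statistic W = min(W+, W-) = 18.
Step 5: Ties in |d|, so use the tie-corrected normal approximation.
        E[W] = n(n+1)/4 = 10*11/4 = 27.5.
        Tie groups: |d|=2 (t=2), |d|=4 (t=2), |d|=7 (t=2); sum(t^3 - t) = 18.
        Var[W] = n(n+1)(2n+1)/24 - sum(t^3-t)/48 = 2310/24 - 18/48 = 95.875.
        z = (W - E[W]) / sqrt(Var[W]) = (18 - 27.5) / 9.7916 = -0.9702.
        Two-sided p = 2*Phi(z) = 0.331936.
Step 6: alpha = 0.05. fail to reject H0.

W+ = 37, W- = 18, W = min = 18, p = 0.331936, fail to reject H0.


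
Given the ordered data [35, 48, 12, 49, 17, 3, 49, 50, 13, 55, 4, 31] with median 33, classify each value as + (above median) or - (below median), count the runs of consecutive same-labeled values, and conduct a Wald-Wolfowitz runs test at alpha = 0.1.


Step 1: Compute median = 33; label A = above, B = below.
Labels in order: AABABBAABABB  (n_A = 6, n_B = 6)
Step 2: Count runs R = 8.
Step 3: Under H0 (random ordering), E[R] = 2*n_A*n_B/(n_A+n_B) + 1 = 2*6*6/12 + 1 = 7.0000.
        Var[R] = 2*n_A*n_B*(2*n_A*n_B - n_A - n_B) / ((n_A+n_B)^2 * (n_A+n_B-1)) = 4320/1584 = 2.7273.
        SD[R] = 1.6514.
Step 4: Continuity-corrected z = (R - 0.5 - E[R]) / SD[R] = (8 - 0.5 - 7.0000) / 1.6514 = 0.3028.
Step 5: Two-sided p-value via normal approximation = 2*(1 - Phi(|z|)) = 0.762069.
Step 6: alpha = 0.1. fail to reject H0.

R = 8, z = 0.3028, p = 0.762069, fail to reject H0.


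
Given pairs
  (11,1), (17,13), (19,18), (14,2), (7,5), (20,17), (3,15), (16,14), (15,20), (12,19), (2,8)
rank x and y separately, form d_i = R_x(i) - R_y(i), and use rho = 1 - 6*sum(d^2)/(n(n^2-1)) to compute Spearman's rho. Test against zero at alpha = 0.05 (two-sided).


Step 1: Rank x and y separately (midranks; no ties here).
rank(x): 11->4, 17->9, 19->10, 14->6, 7->3, 20->11, 3->2, 16->8, 15->7, 12->5, 2->1
rank(y): 1->1, 13->5, 18->9, 2->2, 5->3, 17->8, 15->7, 14->6, 20->11, 19->10, 8->4
Step 2: d_i = R_x(i) - R_y(i); compute d_i^2.
  (4-1)^2=9, (9-5)^2=16, (10-9)^2=1, (6-2)^2=16, (3-3)^2=0, (11-8)^2=9, (2-7)^2=25, (8-6)^2=4, (7-11)^2=16, (5-10)^2=25, (1-4)^2=9
sum(d^2) = 130.
Step 3: rho = 1 - 6*130 / (11*(11^2 - 1)) = 1 - 780/1320 = 0.409091.
Step 4: Under H0, t = rho * sqrt((n-2)/(1-rho^2)) = 1.3450 ~ t(9).
Step 5: Two-sided p-value from the t-distribution with 9 df = 0.211545.
Step 6: alpha = 0.05. fail to reject H0.

rho = 0.4091, p = 0.211545, fail to reject H0 at alpha = 0.05.


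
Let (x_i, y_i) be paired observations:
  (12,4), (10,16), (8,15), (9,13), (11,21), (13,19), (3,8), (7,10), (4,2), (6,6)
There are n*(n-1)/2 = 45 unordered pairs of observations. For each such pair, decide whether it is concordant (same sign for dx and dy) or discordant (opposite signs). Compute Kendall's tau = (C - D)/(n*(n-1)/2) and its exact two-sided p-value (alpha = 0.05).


Step 1: Enumerate the 45 unordered pairs (i,j) with i<j and classify each by sign(x_j-x_i) * sign(y_j-y_i).
  (1,2):dx=-2,dy=+12->D; (1,3):dx=-4,dy=+11->D; (1,4):dx=-3,dy=+9->D; (1,5):dx=-1,dy=+17->D
  (1,6):dx=+1,dy=+15->C; (1,7):dx=-9,dy=+4->D; (1,8):dx=-5,dy=+6->D; (1,9):dx=-8,dy=-2->C
  (1,10):dx=-6,dy=+2->D; (2,3):dx=-2,dy=-1->C; (2,4):dx=-1,dy=-3->C; (2,5):dx=+1,dy=+5->C
  (2,6):dx=+3,dy=+3->C; (2,7):dx=-7,dy=-8->C; (2,8):dx=-3,dy=-6->C; (2,9):dx=-6,dy=-14->C
  (2,10):dx=-4,dy=-10->C; (3,4):dx=+1,dy=-2->D; (3,5):dx=+3,dy=+6->C; (3,6):dx=+5,dy=+4->C
  (3,7):dx=-5,dy=-7->C; (3,8):dx=-1,dy=-5->C; (3,9):dx=-4,dy=-13->C; (3,10):dx=-2,dy=-9->C
  (4,5):dx=+2,dy=+8->C; (4,6):dx=+4,dy=+6->C; (4,7):dx=-6,dy=-5->C; (4,8):dx=-2,dy=-3->C
  (4,9):dx=-5,dy=-11->C; (4,10):dx=-3,dy=-7->C; (5,6):dx=+2,dy=-2->D; (5,7):dx=-8,dy=-13->C
  (5,8):dx=-4,dy=-11->C; (5,9):dx=-7,dy=-19->C; (5,10):dx=-5,dy=-15->C; (6,7):dx=-10,dy=-11->C
  (6,8):dx=-6,dy=-9->C; (6,9):dx=-9,dy=-17->C; (6,10):dx=-7,dy=-13->C; (7,8):dx=+4,dy=+2->C
  (7,9):dx=+1,dy=-6->D; (7,10):dx=+3,dy=-2->D; (8,9):dx=-3,dy=-8->C; (8,10):dx=-1,dy=-4->C
  (9,10):dx=+2,dy=+4->C
Step 2: C = 34, D = 11, total pairs = 45.
Step 3: tau = (C - D)/(n(n-1)/2) = (34 - 11)/45 = 0.511111.
Step 4: Exact two-sided p-value (enumerate n! = 3628800 permutations of y under H0): p = 0.046623.
Step 5: alpha = 0.05. reject H0.

tau_b = 0.5111 (C=34, D=11), p = 0.046623, reject H0.


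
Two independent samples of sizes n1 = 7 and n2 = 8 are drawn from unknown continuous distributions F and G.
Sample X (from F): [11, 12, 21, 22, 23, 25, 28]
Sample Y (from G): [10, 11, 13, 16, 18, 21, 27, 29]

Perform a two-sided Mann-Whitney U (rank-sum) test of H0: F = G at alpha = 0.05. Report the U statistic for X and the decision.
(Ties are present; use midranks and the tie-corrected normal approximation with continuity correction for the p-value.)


Step 1: Combine and sort all 15 observations; assign midranks.
sorted (value, group): (10,Y), (11,X), (11,Y), (12,X), (13,Y), (16,Y), (18,Y), (21,X), (21,Y), (22,X), (23,X), (25,X), (27,Y), (28,X), (29,Y)
ranks: 10->1, 11->2.5, 11->2.5, 12->4, 13->5, 16->6, 18->7, 21->8.5, 21->8.5, 22->10, 23->11, 25->12, 27->13, 28->14, 29->15
Step 2: Rank sum for X: R1 = 2.5 + 4 + 8.5 + 10 + 11 + 12 + 14 = 62.
Step 3: U_X = R1 - n1(n1+1)/2 = 62 - 7*8/2 = 62 - 28 = 34.
       U_Y = n1*n2 - U_X = 56 - 34 = 22.
Step 4: Ties are present, so use the tie-corrected normal approximation (with continuity correction) for the p-value.
Step 5: p-value = 0.523707; compare to alpha = 0.05. fail to reject H0.

U_X = 34, p = 0.523707, fail to reject H0 at alpha = 0.05.


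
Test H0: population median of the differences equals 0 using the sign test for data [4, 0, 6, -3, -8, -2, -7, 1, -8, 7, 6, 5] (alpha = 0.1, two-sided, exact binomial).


Step 1: Discard zero differences. Original n = 12; n_eff = number of nonzero differences = 11.
Nonzero differences (with sign): +4, +6, -3, -8, -2, -7, +1, -8, +7, +6, +5
Step 2: Count signs: positive = 6, negative = 5.
Step 3: Under H0: P(positive) = 0.5, so the number of positives S ~ Bin(11, 0.5).
Step 4: Two-sided exact p-value = sum of Bin(11,0.5) probabilities at or below the observed probability = 1.000000.
Step 5: alpha = 0.1. fail to reject H0.

n_eff = 11, pos = 6, neg = 5, p = 1.000000, fail to reject H0.


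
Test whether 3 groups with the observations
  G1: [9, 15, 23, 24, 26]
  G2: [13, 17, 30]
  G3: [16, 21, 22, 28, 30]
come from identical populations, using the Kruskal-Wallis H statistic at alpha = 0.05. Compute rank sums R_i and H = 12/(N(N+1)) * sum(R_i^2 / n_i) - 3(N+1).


Step 1: Combine all N = 13 observations and assign midranks.
sorted (value, group, rank): (9,G1,1), (13,G2,2), (15,G1,3), (16,G3,4), (17,G2,5), (21,G3,6), (22,G3,7), (23,G1,8), (24,G1,9), (26,G1,10), (28,G3,11), (30,G2,12.5), (30,G3,12.5)
Step 2: Sum ranks within each group.
R_1 = 31 (n_1 = 5)
R_2 = 19.5 (n_2 = 3)
R_3 = 40.5 (n_3 = 5)
Step 3: H = 12/(N(N+1)) * sum(R_i^2/n_i) - 3(N+1)
     = 12/(13*14) * (31^2/5 + 19.5^2/3 + 40.5^2/5) - 3*14
     = 0.065934 * 647 - 42
     = 0.659341.
Step 4: Ties present; correction factor C = 1 - 6/(13^3 - 13) = 0.997253. Corrected H = 0.659341 / 0.997253 = 0.661157.
Step 5: Under H0, H ~ chi^2(2); p-value = 0.718508.
Step 6: alpha = 0.05. fail to reject H0.

H = 0.6612, df = 2, p = 0.718508, fail to reject H0.


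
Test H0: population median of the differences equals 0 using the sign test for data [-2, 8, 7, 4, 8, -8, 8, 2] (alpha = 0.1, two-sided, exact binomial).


Step 1: Discard zero differences. Original n = 8; n_eff = number of nonzero differences = 8.
Nonzero differences (with sign): -2, +8, +7, +4, +8, -8, +8, +2
Step 2: Count signs: positive = 6, negative = 2.
Step 3: Under H0: P(positive) = 0.5, so the number of positives S ~ Bin(8, 0.5).
Step 4: Two-sided exact p-value = sum of Bin(8,0.5) probabilities at or below the observed probability = 0.289062.
Step 5: alpha = 0.1. fail to reject H0.

n_eff = 8, pos = 6, neg = 2, p = 0.289062, fail to reject H0.


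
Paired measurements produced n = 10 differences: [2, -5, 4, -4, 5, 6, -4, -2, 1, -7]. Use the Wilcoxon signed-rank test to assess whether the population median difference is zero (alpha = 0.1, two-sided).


Step 1: Drop any zero differences (none here) and take |d_i|.
|d| = [2, 5, 4, 4, 5, 6, 4, 2, 1, 7]
Step 2: Midrank |d_i| (ties get averaged ranks).
ranks: |2|->2.5, |5|->7.5, |4|->5, |4|->5, |5|->7.5, |6|->9, |4|->5, |2|->2.5, |1|->1, |7|->10
Step 3: Attach original signs; sum ranks with positive sign and with negative sign.
W+ = 2.5 + 5 + 7.5 + 9 + 1 = 25
W- = 7.5 + 5 + 5 + 2.5 + 10 = 30
(Check: W+ + W- = 55 should equal n(n+1)/2 = 55.)
Step 4: Test statistic W = min(W+, W-) = 25.
Step 5: Ties in |d|, so use the tie-corrected normal approximation.
        E[W] = n(n+1)/4 = 10*11/4 = 27.5.
        Tie groups: |d|=2 (t=2), |d|=4 (t=3), |d|=5 (t=2); sum(t^3 - t) = 36.
        Var[W] = n(n+1)(2n+1)/24 - sum(t^3-t)/48 = 2310/24 - 36/48 = 95.5.
        z = (W - E[W]) / sqrt(Var[W]) = (25 - 27.5) / 9.7724 = -0.2558.
        Two-sided p = 2*Phi(z) = 0.798088.
Step 6: alpha = 0.1. fail to reject H0.

W+ = 25, W- = 30, W = min = 25, p = 0.798088, fail to reject H0.


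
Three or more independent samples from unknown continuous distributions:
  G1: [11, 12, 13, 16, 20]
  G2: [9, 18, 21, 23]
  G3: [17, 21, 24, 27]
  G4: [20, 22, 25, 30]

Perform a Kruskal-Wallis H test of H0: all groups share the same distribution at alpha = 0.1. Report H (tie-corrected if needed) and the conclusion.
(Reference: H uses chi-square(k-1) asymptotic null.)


Step 1: Combine all N = 17 observations and assign midranks.
sorted (value, group, rank): (9,G2,1), (11,G1,2), (12,G1,3), (13,G1,4), (16,G1,5), (17,G3,6), (18,G2,7), (20,G1,8.5), (20,G4,8.5), (21,G2,10.5), (21,G3,10.5), (22,G4,12), (23,G2,13), (24,G3,14), (25,G4,15), (27,G3,16), (30,G4,17)
Step 2: Sum ranks within each group.
R_1 = 22.5 (n_1 = 5)
R_2 = 31.5 (n_2 = 4)
R_3 = 46.5 (n_3 = 4)
R_4 = 52.5 (n_4 = 4)
Step 3: H = 12/(N(N+1)) * sum(R_i^2/n_i) - 3(N+1)
     = 12/(17*18) * (22.5^2/5 + 31.5^2/4 + 46.5^2/4 + 52.5^2/4) - 3*18
     = 0.039216 * 1578.94 - 54
     = 7.919118.
Step 4: Ties present; correction factor C = 1 - 12/(17^3 - 17) = 0.997549. Corrected H = 7.919118 / 0.997549 = 7.938575.
Step 5: Under H0, H ~ chi^2(3); p-value = 0.047298.
Step 6: alpha = 0.1. reject H0.

H = 7.9386, df = 3, p = 0.047298, reject H0.


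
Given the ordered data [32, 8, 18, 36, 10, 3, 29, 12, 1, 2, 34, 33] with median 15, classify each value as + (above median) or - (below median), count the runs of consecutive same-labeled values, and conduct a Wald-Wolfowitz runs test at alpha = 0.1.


Step 1: Compute median = 15; label A = above, B = below.
Labels in order: ABAABBABBBAA  (n_A = 6, n_B = 6)
Step 2: Count runs R = 7.
Step 3: Under H0 (random ordering), E[R] = 2*n_A*n_B/(n_A+n_B) + 1 = 2*6*6/12 + 1 = 7.0000.
        Var[R] = 2*n_A*n_B*(2*n_A*n_B - n_A - n_B) / ((n_A+n_B)^2 * (n_A+n_B-1)) = 4320/1584 = 2.7273.
        SD[R] = 1.6514.
Step 4: R = E[R], so z = 0 with no continuity correction.
Step 5: Two-sided p-value via normal approximation = 2*(1 - Phi(|z|)) = 1.000000.
Step 6: alpha = 0.1. fail to reject H0.

R = 7, z = 0.0000, p = 1.000000, fail to reject H0.


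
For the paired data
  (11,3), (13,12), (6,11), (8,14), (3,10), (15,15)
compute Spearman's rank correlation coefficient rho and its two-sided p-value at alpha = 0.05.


Step 1: Rank x and y separately (midranks; no ties here).
rank(x): 11->4, 13->5, 6->2, 8->3, 3->1, 15->6
rank(y): 3->1, 12->4, 11->3, 14->5, 10->2, 15->6
Step 2: d_i = R_x(i) - R_y(i); compute d_i^2.
  (4-1)^2=9, (5-4)^2=1, (2-3)^2=1, (3-5)^2=4, (1-2)^2=1, (6-6)^2=0
sum(d^2) = 16.
Step 3: rho = 1 - 6*16 / (6*(6^2 - 1)) = 1 - 96/210 = 0.542857.
Step 4: Under H0, t = rho * sqrt((n-2)/(1-rho^2)) = 1.2928 ~ t(4).
Step 5: Two-sided p-value from the t-distribution with 4 df = 0.265703.
Step 6: alpha = 0.05. fail to reject H0.

rho = 0.5429, p = 0.265703, fail to reject H0 at alpha = 0.05.


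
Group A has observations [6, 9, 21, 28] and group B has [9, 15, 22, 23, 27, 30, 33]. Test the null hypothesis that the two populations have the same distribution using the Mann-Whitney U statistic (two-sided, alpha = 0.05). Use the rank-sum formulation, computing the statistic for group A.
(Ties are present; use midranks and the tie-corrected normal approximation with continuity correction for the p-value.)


Step 1: Combine and sort all 11 observations; assign midranks.
sorted (value, group): (6,X), (9,X), (9,Y), (15,Y), (21,X), (22,Y), (23,Y), (27,Y), (28,X), (30,Y), (33,Y)
ranks: 6->1, 9->2.5, 9->2.5, 15->4, 21->5, 22->6, 23->7, 27->8, 28->9, 30->10, 33->11
Step 2: Rank sum for X: R1 = 1 + 2.5 + 5 + 9 = 17.5.
Step 3: U_X = R1 - n1(n1+1)/2 = 17.5 - 4*5/2 = 17.5 - 10 = 7.5.
       U_Y = n1*n2 - U_X = 28 - 7.5 = 20.5.
Step 4: Ties are present, so use the tie-corrected normal approximation (with continuity correction) for the p-value.
Step 5: p-value = 0.255756; compare to alpha = 0.05. fail to reject H0.

U_X = 7.5, p = 0.255756, fail to reject H0 at alpha = 0.05.


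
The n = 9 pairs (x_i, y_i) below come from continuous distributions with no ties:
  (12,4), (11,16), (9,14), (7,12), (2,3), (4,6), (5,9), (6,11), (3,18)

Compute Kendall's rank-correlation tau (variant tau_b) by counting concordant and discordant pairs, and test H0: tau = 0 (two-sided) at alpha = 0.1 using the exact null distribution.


Step 1: Enumerate the 36 unordered pairs (i,j) with i<j and classify each by sign(x_j-x_i) * sign(y_j-y_i).
  (1,2):dx=-1,dy=+12->D; (1,3):dx=-3,dy=+10->D; (1,4):dx=-5,dy=+8->D; (1,5):dx=-10,dy=-1->C
  (1,6):dx=-8,dy=+2->D; (1,7):dx=-7,dy=+5->D; (1,8):dx=-6,dy=+7->D; (1,9):dx=-9,dy=+14->D
  (2,3):dx=-2,dy=-2->C; (2,4):dx=-4,dy=-4->C; (2,5):dx=-9,dy=-13->C; (2,6):dx=-7,dy=-10->C
  (2,7):dx=-6,dy=-7->C; (2,8):dx=-5,dy=-5->C; (2,9):dx=-8,dy=+2->D; (3,4):dx=-2,dy=-2->C
  (3,5):dx=-7,dy=-11->C; (3,6):dx=-5,dy=-8->C; (3,7):dx=-4,dy=-5->C; (3,8):dx=-3,dy=-3->C
  (3,9):dx=-6,dy=+4->D; (4,5):dx=-5,dy=-9->C; (4,6):dx=-3,dy=-6->C; (4,7):dx=-2,dy=-3->C
  (4,8):dx=-1,dy=-1->C; (4,9):dx=-4,dy=+6->D; (5,6):dx=+2,dy=+3->C; (5,7):dx=+3,dy=+6->C
  (5,8):dx=+4,dy=+8->C; (5,9):dx=+1,dy=+15->C; (6,7):dx=+1,dy=+3->C; (6,8):dx=+2,dy=+5->C
  (6,9):dx=-1,dy=+12->D; (7,8):dx=+1,dy=+2->C; (7,9):dx=-2,dy=+9->D; (8,9):dx=-3,dy=+7->D
Step 2: C = 23, D = 13, total pairs = 36.
Step 3: tau = (C - D)/(n(n-1)/2) = (23 - 13)/36 = 0.277778.
Step 4: Exact two-sided p-value (enumerate n! = 362880 permutations of y under H0): p = 0.358488.
Step 5: alpha = 0.1. fail to reject H0.

tau_b = 0.2778 (C=23, D=13), p = 0.358488, fail to reject H0.


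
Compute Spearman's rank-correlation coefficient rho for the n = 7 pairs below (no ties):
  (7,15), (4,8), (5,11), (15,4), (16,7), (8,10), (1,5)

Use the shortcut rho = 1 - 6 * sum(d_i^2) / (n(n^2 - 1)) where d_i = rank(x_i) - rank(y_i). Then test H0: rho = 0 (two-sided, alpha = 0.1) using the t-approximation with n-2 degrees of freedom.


Step 1: Rank x and y separately (midranks; no ties here).
rank(x): 7->4, 4->2, 5->3, 15->6, 16->7, 8->5, 1->1
rank(y): 15->7, 8->4, 11->6, 4->1, 7->3, 10->5, 5->2
Step 2: d_i = R_x(i) - R_y(i); compute d_i^2.
  (4-7)^2=9, (2-4)^2=4, (3-6)^2=9, (6-1)^2=25, (7-3)^2=16, (5-5)^2=0, (1-2)^2=1
sum(d^2) = 64.
Step 3: rho = 1 - 6*64 / (7*(7^2 - 1)) = 1 - 384/336 = -0.142857.
Step 4: Under H0, t = rho * sqrt((n-2)/(1-rho^2)) = -0.3227 ~ t(5).
Step 5: Two-sided p-value from the t-distribution with 5 df = 0.759945.
Step 6: alpha = 0.1. fail to reject H0.

rho = -0.1429, p = 0.759945, fail to reject H0 at alpha = 0.1.


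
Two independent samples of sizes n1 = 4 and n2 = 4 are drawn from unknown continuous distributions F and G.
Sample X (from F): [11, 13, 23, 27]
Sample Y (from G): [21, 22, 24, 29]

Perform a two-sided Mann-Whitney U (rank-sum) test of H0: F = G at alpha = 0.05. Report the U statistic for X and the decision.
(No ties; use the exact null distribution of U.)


Step 1: Combine and sort all 8 observations; assign midranks.
sorted (value, group): (11,X), (13,X), (21,Y), (22,Y), (23,X), (24,Y), (27,X), (29,Y)
ranks: 11->1, 13->2, 21->3, 22->4, 23->5, 24->6, 27->7, 29->8
Step 2: Rank sum for X: R1 = 1 + 2 + 5 + 7 = 15.
Step 3: U_X = R1 - n1(n1+1)/2 = 15 - 4*5/2 = 15 - 10 = 5.
       U_Y = n1*n2 - U_X = 16 - 5 = 11.
Step 4: No ties, so the exact null distribution of U (based on enumerating the C(8,4) = 70 equally likely rank assignments) gives the two-sided p-value.
Step 5: p-value = 0.485714; compare to alpha = 0.05. fail to reject H0.

U_X = 5, p = 0.485714, fail to reject H0 at alpha = 0.05.


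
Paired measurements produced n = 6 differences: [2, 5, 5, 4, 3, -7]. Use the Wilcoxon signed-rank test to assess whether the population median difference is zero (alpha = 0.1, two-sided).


Step 1: Drop any zero differences (none here) and take |d_i|.
|d| = [2, 5, 5, 4, 3, 7]
Step 2: Midrank |d_i| (ties get averaged ranks).
ranks: |2|->1, |5|->4.5, |5|->4.5, |4|->3, |3|->2, |7|->6
Step 3: Attach original signs; sum ranks with positive sign and with negative sign.
W+ = 1 + 4.5 + 4.5 + 3 + 2 = 15
W- = 6 = 6
(Check: W+ + W- = 21 should equal n(n+1)/2 = 21.)
Step 4: Test statistic W = min(W+, W-) = 6.
Step 5: Ties in |d|, so use the tie-corrected normal approximation.
        E[W] = n(n+1)/4 = 6*7/4 = 10.5.
        Tie groups: |d|=5 (t=2); sum(t^3 - t) = 6.
        Var[W] = n(n+1)(2n+1)/24 - sum(t^3-t)/48 = 546/24 - 6/48 = 22.625.
        z = (W - E[W]) / sqrt(Var[W]) = (6 - 10.5) / 4.7566 = -0.9461.
        Two-sided p = 2*Phi(z) = 0.344118.
Step 6: alpha = 0.1. fail to reject H0.

W+ = 15, W- = 6, W = min = 6, p = 0.344118, fail to reject H0.


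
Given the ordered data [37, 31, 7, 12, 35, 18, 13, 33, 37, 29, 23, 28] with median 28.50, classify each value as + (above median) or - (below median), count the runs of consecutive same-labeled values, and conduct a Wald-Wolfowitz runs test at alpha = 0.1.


Step 1: Compute median = 28.50; label A = above, B = below.
Labels in order: AABBABBAAABB  (n_A = 6, n_B = 6)
Step 2: Count runs R = 6.
Step 3: Under H0 (random ordering), E[R] = 2*n_A*n_B/(n_A+n_B) + 1 = 2*6*6/12 + 1 = 7.0000.
        Var[R] = 2*n_A*n_B*(2*n_A*n_B - n_A - n_B) / ((n_A+n_B)^2 * (n_A+n_B-1)) = 4320/1584 = 2.7273.
        SD[R] = 1.6514.
Step 4: Continuity-corrected z = (R + 0.5 - E[R]) / SD[R] = (6 + 0.5 - 7.0000) / 1.6514 = -0.3028.
Step 5: Two-sided p-value via normal approximation = 2*(1 - Phi(|z|)) = 0.762069.
Step 6: alpha = 0.1. fail to reject H0.

R = 6, z = -0.3028, p = 0.762069, fail to reject H0.


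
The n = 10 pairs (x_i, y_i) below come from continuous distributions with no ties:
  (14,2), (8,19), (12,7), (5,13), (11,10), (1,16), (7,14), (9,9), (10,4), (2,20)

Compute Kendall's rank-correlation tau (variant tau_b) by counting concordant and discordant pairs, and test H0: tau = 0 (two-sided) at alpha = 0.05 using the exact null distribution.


Step 1: Enumerate the 45 unordered pairs (i,j) with i<j and classify each by sign(x_j-x_i) * sign(y_j-y_i).
  (1,2):dx=-6,dy=+17->D; (1,3):dx=-2,dy=+5->D; (1,4):dx=-9,dy=+11->D; (1,5):dx=-3,dy=+8->D
  (1,6):dx=-13,dy=+14->D; (1,7):dx=-7,dy=+12->D; (1,8):dx=-5,dy=+7->D; (1,9):dx=-4,dy=+2->D
  (1,10):dx=-12,dy=+18->D; (2,3):dx=+4,dy=-12->D; (2,4):dx=-3,dy=-6->C; (2,5):dx=+3,dy=-9->D
  (2,6):dx=-7,dy=-3->C; (2,7):dx=-1,dy=-5->C; (2,8):dx=+1,dy=-10->D; (2,9):dx=+2,dy=-15->D
  (2,10):dx=-6,dy=+1->D; (3,4):dx=-7,dy=+6->D; (3,5):dx=-1,dy=+3->D; (3,6):dx=-11,dy=+9->D
  (3,7):dx=-5,dy=+7->D; (3,8):dx=-3,dy=+2->D; (3,9):dx=-2,dy=-3->C; (3,10):dx=-10,dy=+13->D
  (4,5):dx=+6,dy=-3->D; (4,6):dx=-4,dy=+3->D; (4,7):dx=+2,dy=+1->C; (4,8):dx=+4,dy=-4->D
  (4,9):dx=+5,dy=-9->D; (4,10):dx=-3,dy=+7->D; (5,6):dx=-10,dy=+6->D; (5,7):dx=-4,dy=+4->D
  (5,8):dx=-2,dy=-1->C; (5,9):dx=-1,dy=-6->C; (5,10):dx=-9,dy=+10->D; (6,7):dx=+6,dy=-2->D
  (6,8):dx=+8,dy=-7->D; (6,9):dx=+9,dy=-12->D; (6,10):dx=+1,dy=+4->C; (7,8):dx=+2,dy=-5->D
  (7,9):dx=+3,dy=-10->D; (7,10):dx=-5,dy=+6->D; (8,9):dx=+1,dy=-5->D; (8,10):dx=-7,dy=+11->D
  (9,10):dx=-8,dy=+16->D
Step 2: C = 8, D = 37, total pairs = 45.
Step 3: tau = (C - D)/(n(n-1)/2) = (8 - 37)/45 = -0.644444.
Step 4: Exact two-sided p-value (enumerate n! = 3628800 permutations of y under H0): p = 0.009148.
Step 5: alpha = 0.05. reject H0.

tau_b = -0.6444 (C=8, D=37), p = 0.009148, reject H0.


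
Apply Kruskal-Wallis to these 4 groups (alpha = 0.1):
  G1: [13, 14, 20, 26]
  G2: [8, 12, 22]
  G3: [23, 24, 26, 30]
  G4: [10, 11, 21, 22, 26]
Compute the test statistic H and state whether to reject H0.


Step 1: Combine all N = 16 observations and assign midranks.
sorted (value, group, rank): (8,G2,1), (10,G4,2), (11,G4,3), (12,G2,4), (13,G1,5), (14,G1,6), (20,G1,7), (21,G4,8), (22,G2,9.5), (22,G4,9.5), (23,G3,11), (24,G3,12), (26,G1,14), (26,G3,14), (26,G4,14), (30,G3,16)
Step 2: Sum ranks within each group.
R_1 = 32 (n_1 = 4)
R_2 = 14.5 (n_2 = 3)
R_3 = 53 (n_3 = 4)
R_4 = 36.5 (n_4 = 5)
Step 3: H = 12/(N(N+1)) * sum(R_i^2/n_i) - 3(N+1)
     = 12/(16*17) * (32^2/4 + 14.5^2/3 + 53^2/4 + 36.5^2/5) - 3*17
     = 0.044118 * 1294.78 - 51
     = 6.122794.
Step 4: Ties present; correction factor C = 1 - 30/(16^3 - 16) = 0.992647. Corrected H = 6.122794 / 0.992647 = 6.168148.
Step 5: Under H0, H ~ chi^2(3); p-value = 0.103710.
Step 6: alpha = 0.1. fail to reject H0.

H = 6.1681, df = 3, p = 0.103710, fail to reject H0.


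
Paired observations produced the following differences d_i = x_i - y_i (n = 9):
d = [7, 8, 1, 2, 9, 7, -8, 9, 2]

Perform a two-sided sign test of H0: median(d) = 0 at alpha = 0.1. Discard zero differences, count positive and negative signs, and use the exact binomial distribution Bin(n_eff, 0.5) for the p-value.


Step 1: Discard zero differences. Original n = 9; n_eff = number of nonzero differences = 9.
Nonzero differences (with sign): +7, +8, +1, +2, +9, +7, -8, +9, +2
Step 2: Count signs: positive = 8, negative = 1.
Step 3: Under H0: P(positive) = 0.5, so the number of positives S ~ Bin(9, 0.5).
Step 4: Two-sided exact p-value = sum of Bin(9,0.5) probabilities at or below the observed probability = 0.039062.
Step 5: alpha = 0.1. reject H0.

n_eff = 9, pos = 8, neg = 1, p = 0.039062, reject H0.


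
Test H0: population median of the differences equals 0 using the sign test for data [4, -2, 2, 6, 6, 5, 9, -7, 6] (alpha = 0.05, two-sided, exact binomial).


Step 1: Discard zero differences. Original n = 9; n_eff = number of nonzero differences = 9.
Nonzero differences (with sign): +4, -2, +2, +6, +6, +5, +9, -7, +6
Step 2: Count signs: positive = 7, negative = 2.
Step 3: Under H0: P(positive) = 0.5, so the number of positives S ~ Bin(9, 0.5).
Step 4: Two-sided exact p-value = sum of Bin(9,0.5) probabilities at or below the observed probability = 0.179688.
Step 5: alpha = 0.05. fail to reject H0.

n_eff = 9, pos = 7, neg = 2, p = 0.179688, fail to reject H0.


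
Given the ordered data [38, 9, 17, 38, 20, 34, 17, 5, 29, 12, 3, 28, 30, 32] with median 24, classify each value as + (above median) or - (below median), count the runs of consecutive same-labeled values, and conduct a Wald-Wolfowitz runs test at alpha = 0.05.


Step 1: Compute median = 24; label A = above, B = below.
Labels in order: ABBABABBABBAAA  (n_A = 7, n_B = 7)
Step 2: Count runs R = 9.
Step 3: Under H0 (random ordering), E[R] = 2*n_A*n_B/(n_A+n_B) + 1 = 2*7*7/14 + 1 = 8.0000.
        Var[R] = 2*n_A*n_B*(2*n_A*n_B - n_A - n_B) / ((n_A+n_B)^2 * (n_A+n_B-1)) = 8232/2548 = 3.2308.
        SD[R] = 1.7974.
Step 4: Continuity-corrected z = (R - 0.5 - E[R]) / SD[R] = (9 - 0.5 - 8.0000) / 1.7974 = 0.2782.
Step 5: Two-sided p-value via normal approximation = 2*(1 - Phi(|z|)) = 0.780879.
Step 6: alpha = 0.05. fail to reject H0.

R = 9, z = 0.2782, p = 0.780879, fail to reject H0.
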